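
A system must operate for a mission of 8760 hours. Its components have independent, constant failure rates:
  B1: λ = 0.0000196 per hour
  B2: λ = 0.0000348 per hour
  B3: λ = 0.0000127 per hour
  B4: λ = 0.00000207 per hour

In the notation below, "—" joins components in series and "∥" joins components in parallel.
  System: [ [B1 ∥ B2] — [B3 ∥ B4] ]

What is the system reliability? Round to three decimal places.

0.957

R(B1) = exp(−0.0000196 × 8760) = 0.84224
R(B2) = exp(−0.0000348 × 8760) = 0.73724
R(B3) = exp(−0.0000127 × 8760) = 0.89471
R(B4) = exp(−0.00000207 × 8760) = 0.98203
Parallel (B1 and B2): 1 − (1 − 0.84224)(1 − 0.73724) = 0.95855
Parallel (B3 and B4): 1 − (1 − 0.89471)(1 − 0.98203) = 0.99811
Series ([0.95855] and [0.99811]): 0.95855 × 0.99811 = 0.957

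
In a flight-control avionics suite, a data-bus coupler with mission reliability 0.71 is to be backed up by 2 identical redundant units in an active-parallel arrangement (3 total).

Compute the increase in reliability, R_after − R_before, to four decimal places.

R_before = 0.71
R_after = 1 − (1 − 0.71)^3 = 0.9756
ΔR = 0.9756 − 0.71 = 0.2656

0.2656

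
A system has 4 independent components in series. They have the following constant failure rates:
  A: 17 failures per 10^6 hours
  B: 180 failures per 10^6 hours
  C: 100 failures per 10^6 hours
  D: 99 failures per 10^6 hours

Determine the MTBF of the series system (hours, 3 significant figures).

2530

Series of exponential components: λ_sys = Σ λ_i
λ_sys = 0.000017 + 0.00018 + 0.00010 + 0.000099 = 3.9600e-04 /h
MTBF = 1 / λ_sys = 2530 h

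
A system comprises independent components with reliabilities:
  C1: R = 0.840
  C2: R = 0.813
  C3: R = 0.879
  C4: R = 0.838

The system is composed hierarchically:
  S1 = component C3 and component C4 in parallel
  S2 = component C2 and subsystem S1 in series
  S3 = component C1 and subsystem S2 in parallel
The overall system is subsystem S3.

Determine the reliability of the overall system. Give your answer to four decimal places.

0.9675

Parallel (C3 and C4): 1 − (1 − 0.879000)(1 − 0.838000) = 0.980398
Series (C2 and [0.980398]): 0.813000 × 0.980398 = 0.797064
Parallel (C1 and [0.797064]): 1 − (1 − 0.840000)(1 − 0.797064) = 0.9675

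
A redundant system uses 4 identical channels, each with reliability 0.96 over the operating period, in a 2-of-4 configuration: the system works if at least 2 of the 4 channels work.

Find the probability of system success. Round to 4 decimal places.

R = Σ_{i=2}^{4} C(4,i) p^i (1−p)^{4−i} with p = 0.96
C(4,2)·0.96^2·0.04^2 = 0.008847
C(4,3)·0.96^3·0.04^1 = 0.141558
C(4,4)·0.96^4·0.04^0 = 0.849347
Sum = 0.9998

0.9998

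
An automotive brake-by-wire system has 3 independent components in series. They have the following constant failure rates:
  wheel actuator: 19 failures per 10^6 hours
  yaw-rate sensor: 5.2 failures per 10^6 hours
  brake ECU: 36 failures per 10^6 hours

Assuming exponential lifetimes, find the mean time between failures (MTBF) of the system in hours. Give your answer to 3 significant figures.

Series of exponential components: λ_sys = Σ λ_i
λ_sys = 0.000019 + 0.0000052 + 0.000036 = 6.0200e-05 /h
MTBF = 1 / λ_sys = 16600 h

16600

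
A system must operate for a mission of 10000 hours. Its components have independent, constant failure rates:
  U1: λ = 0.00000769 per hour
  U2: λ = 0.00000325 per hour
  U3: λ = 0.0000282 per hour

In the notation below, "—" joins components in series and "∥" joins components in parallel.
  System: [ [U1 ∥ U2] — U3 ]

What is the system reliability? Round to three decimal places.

R(U1) = exp(−0.00000769 × 10000) = 0.92598
R(U2) = exp(−0.00000325 × 10000) = 0.96802
R(U3) = exp(−0.0000282 × 10000) = 0.75427
Parallel (U1 and U2): 1 − (1 − 0.92598)(1 − 0.96802) = 0.99763
Series ([0.99763] and U3): 0.99763 × 0.75427 = 0.752

0.752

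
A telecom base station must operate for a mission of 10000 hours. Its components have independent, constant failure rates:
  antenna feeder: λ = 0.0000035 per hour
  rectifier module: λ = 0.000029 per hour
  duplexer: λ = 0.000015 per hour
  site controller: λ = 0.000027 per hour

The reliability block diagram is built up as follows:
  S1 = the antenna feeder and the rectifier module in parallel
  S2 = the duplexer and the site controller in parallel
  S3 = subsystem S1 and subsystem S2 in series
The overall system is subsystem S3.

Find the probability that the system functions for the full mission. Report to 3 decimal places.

0.959

R(antenna feeder) = exp(−0.0000035 × 10000) = 0.96561
R(rectifier module) = exp(−0.000029 × 10000) = 0.74826
R(duplexer) = exp(−0.000015 × 10000) = 0.86071
R(site controller) = exp(−0.000027 × 10000) = 0.76338
Parallel (antenna feeder and rectifier module): 1 − (1 − 0.96561)(1 − 0.74826) = 0.99134
Parallel (duplexer and site controller): 1 − (1 − 0.86071)(1 − 0.76338) = 0.96704
Series ([0.99134] and [0.96704]): 0.99134 × 0.96704 = 0.959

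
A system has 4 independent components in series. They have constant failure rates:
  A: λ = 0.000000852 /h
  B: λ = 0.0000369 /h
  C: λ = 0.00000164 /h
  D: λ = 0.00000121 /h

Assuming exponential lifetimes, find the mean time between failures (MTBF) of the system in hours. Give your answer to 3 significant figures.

24600

Series of exponential components: λ_sys = Σ λ_i
λ_sys = 0.000000852 + 0.0000369 + 0.00000164 + 0.00000121 = 4.0602e-05 /h
MTBF = 1 / λ_sys = 24600 h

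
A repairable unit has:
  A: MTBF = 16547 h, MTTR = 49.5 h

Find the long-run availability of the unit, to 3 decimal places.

0.997

A(A) = MTBF/(MTBF+MTTR) = 16547/(16547+49.5) = 0.997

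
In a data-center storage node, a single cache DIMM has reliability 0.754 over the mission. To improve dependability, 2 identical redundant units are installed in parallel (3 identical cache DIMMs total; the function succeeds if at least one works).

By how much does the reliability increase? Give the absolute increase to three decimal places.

R_before = 0.754
R_after = 1 − (1 − 0.754)^3 = 0.985
ΔR = 0.985 − 0.754 = 0.231

0.231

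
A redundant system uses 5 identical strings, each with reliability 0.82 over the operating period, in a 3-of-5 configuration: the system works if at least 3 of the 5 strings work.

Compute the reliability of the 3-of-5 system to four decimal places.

0.9563

R = Σ_{i=3}^{5} C(5,i) p^i (1−p)^{5−i} with p = 0.82
C(5,3)·0.82^3·0.18^2 = 0.178643
C(5,4)·0.82^4·0.18^1 = 0.406910
C(5,5)·0.82^5·0.18^0 = 0.370740
Sum = 0.9563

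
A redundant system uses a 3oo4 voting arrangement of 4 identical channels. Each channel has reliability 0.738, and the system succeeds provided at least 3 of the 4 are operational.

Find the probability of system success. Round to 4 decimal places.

R = Σ_{i=3}^{4} C(4,i) p^i (1−p)^{4−i} with p = 0.738
C(4,3)·0.738^3·0.262^1 = 0.421241
C(4,4)·0.738^4·0.262^0 = 0.296637
Sum = 0.7179

0.7179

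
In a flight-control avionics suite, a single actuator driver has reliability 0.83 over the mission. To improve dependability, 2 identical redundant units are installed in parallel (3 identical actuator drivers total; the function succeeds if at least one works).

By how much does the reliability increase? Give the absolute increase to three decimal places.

0.165

R_before = 0.83
R_after = 1 − (1 − 0.83)^3 = 0.995
ΔR = 0.995 − 0.83 = 0.165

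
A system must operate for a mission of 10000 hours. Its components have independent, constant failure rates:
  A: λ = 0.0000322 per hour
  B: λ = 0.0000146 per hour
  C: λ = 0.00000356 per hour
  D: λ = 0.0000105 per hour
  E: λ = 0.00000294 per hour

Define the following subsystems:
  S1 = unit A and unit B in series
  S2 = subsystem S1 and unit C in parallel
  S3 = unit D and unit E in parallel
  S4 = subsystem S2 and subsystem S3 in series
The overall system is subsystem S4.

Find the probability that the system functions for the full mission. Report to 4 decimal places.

0.9841

R(A) = exp(−0.0000322 × 10000) = 0.724698
R(B) = exp(−0.0000146 × 10000) = 0.864158
R(C) = exp(−0.00000356 × 10000) = 0.965026
R(D) = exp(−0.0000105 × 10000) = 0.900325
R(E) = exp(−0.00000294 × 10000) = 0.971028
Series (A and B): 0.724698 × 0.864158 = 0.626254
Parallel ([0.626254] and C): 1 − (1 − 0.626254)(1 − 0.965026) = 0.986929
Parallel (D and E): 1 − (1 − 0.900325)(1 − 0.971028) = 0.997112
Series ([0.986929] and [0.997112]): 0.986929 × 0.997112 = 0.9841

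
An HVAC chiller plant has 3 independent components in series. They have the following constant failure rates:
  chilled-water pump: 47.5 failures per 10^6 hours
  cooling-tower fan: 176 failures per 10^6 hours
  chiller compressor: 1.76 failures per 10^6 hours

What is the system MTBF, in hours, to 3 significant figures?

Series of exponential components: λ_sys = Σ λ_i
λ_sys = 0.0000475 + 0.000176 + 0.00000176 = 2.2526e-04 /h
MTBF = 1 / λ_sys = 4440 h

4440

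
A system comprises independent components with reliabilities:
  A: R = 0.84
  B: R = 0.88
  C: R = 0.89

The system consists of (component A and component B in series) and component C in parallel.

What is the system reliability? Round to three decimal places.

Series (A and B): 0.84000 × 0.88000 = 0.73920
Parallel ([0.73920] and C): 1 − (1 − 0.73920)(1 − 0.89000) = 0.971

0.971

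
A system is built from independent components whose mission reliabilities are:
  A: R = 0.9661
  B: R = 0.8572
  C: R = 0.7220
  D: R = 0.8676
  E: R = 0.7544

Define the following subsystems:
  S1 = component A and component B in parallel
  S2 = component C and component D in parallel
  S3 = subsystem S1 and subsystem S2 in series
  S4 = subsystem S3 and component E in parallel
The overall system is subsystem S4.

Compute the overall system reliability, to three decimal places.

Parallel (A and B): 1 − (1 − 0.96610)(1 − 0.85720) = 0.99516
Parallel (C and D): 1 − (1 − 0.72200)(1 − 0.86760) = 0.96319
Series ([0.99516] and [0.96319]): 0.99516 × 0.96319 = 0.95853
Parallel ([0.95853] and E): 1 − (1 − 0.95853)(1 − 0.75440) = 0.990

0.990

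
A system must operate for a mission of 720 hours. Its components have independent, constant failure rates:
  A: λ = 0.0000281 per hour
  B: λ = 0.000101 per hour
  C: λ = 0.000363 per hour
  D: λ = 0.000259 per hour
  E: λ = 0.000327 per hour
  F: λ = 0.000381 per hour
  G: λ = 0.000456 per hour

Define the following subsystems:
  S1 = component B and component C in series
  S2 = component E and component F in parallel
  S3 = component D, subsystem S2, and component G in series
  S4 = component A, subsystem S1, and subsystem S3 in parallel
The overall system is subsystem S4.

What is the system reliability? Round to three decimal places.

R(A) = exp(−0.0000281 × 720) = 0.97997
R(B) = exp(−0.000101 × 720) = 0.92986
R(C) = exp(−0.000363 × 720) = 0.77000
R(D) = exp(−0.000259 × 720) = 0.82988
R(E) = exp(−0.000327 × 720) = 0.79022
R(F) = exp(−0.000381 × 720) = 0.76009
R(G) = exp(−0.000456 × 720) = 0.72013
Series (B and C): 0.92986 × 0.77000 = 0.71599
Parallel (E and F): 1 − (1 − 0.79022)(1 − 0.76009) = 0.94967
Series (D, [0.94967], and G): 0.82988 × 0.94967 × 0.72013 = 0.56754
Parallel (A, [0.71599], and [0.56754]): 1 − (1 − 0.97997)(1 − 0.71599)(1 − 0.56754) = 0.998

0.998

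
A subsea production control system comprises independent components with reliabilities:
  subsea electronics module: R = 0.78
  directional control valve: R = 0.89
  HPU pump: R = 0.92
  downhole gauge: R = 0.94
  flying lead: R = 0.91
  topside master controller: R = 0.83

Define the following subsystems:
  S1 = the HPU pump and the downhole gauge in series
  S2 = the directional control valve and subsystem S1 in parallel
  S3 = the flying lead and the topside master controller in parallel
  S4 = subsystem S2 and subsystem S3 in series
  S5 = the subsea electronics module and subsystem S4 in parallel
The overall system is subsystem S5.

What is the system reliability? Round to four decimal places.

Series (HPU pump and downhole gauge): 0.920000 × 0.940000 = 0.864800
Parallel (directional control valve and [0.864800]): 1 − (1 − 0.890000)(1 − 0.864800) = 0.985128
Parallel (flying lead and topside master controller): 1 − (1 − 0.910000)(1 − 0.830000) = 0.984700
Series ([0.985128] and [0.984700]): 0.985128 × 0.984700 = 0.970056
Parallel (subsea electronics module and [0.970056]): 1 − (1 − 0.780000)(1 − 0.970056) = 0.9934

0.9934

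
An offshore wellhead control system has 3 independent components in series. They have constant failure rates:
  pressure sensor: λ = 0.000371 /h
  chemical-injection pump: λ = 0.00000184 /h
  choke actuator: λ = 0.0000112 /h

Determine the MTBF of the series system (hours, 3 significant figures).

2600

Series of exponential components: λ_sys = Σ λ_i
λ_sys = 0.000371 + 0.00000184 + 0.0000112 = 3.8404e-04 /h
MTBF = 1 / λ_sys = 2600 h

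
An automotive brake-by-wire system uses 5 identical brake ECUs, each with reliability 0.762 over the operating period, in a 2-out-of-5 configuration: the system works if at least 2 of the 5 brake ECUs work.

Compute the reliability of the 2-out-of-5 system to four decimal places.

R = Σ_{i=2}^{5} C(5,i) p^i (1−p)^{5−i} with p = 0.762
C(5,2)·0.762^2·0.238^3 = 0.078278
C(5,3)·0.762^3·0.238^2 = 0.250622
C(5,4)·0.762^4·0.238^1 = 0.401205
C(5,5)·0.762^5·0.238^0 = 0.256906
Sum = 0.9870

0.9870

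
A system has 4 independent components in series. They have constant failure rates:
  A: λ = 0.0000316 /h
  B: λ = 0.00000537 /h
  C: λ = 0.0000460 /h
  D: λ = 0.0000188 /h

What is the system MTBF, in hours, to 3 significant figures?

Series of exponential components: λ_sys = Σ λ_i
λ_sys = 0.0000316 + 0.00000537 + 0.0000460 + 0.0000188 = 1.0177e-04 /h
MTBF = 1 / λ_sys = 9830 h

9830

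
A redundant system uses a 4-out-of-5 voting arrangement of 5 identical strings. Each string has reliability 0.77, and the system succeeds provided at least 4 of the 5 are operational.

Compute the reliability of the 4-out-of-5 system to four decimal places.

0.6749

R = Σ_{i=4}^{5} C(5,i) p^i (1−p)^{5−i} with p = 0.77
C(5,4)·0.77^4·0.23^1 = 0.404260
C(5,5)·0.77^5·0.23^0 = 0.270678
Sum = 0.6749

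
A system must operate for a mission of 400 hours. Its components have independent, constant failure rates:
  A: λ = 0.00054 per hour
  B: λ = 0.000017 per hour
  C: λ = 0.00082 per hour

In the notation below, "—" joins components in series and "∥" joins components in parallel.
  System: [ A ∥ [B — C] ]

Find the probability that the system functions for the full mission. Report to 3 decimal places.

0.945

R(A) = exp(−0.00054 × 400) = 0.80574
R(B) = exp(−0.000017 × 400) = 0.99322
R(C) = exp(−0.00082 × 400) = 0.72036
Series (B and C): 0.99322 × 0.72036 = 0.71548
Parallel (A and [0.71548]): 1 − (1 − 0.80574)(1 − 0.71548) = 0.945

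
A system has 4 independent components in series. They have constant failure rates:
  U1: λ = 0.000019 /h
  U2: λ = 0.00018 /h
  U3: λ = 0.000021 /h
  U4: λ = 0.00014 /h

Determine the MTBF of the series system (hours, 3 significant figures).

Series of exponential components: λ_sys = Σ λ_i
λ_sys = 0.000019 + 0.00018 + 0.000021 + 0.00014 = 3.6000e-04 /h
MTBF = 1 / λ_sys = 2780 h

2780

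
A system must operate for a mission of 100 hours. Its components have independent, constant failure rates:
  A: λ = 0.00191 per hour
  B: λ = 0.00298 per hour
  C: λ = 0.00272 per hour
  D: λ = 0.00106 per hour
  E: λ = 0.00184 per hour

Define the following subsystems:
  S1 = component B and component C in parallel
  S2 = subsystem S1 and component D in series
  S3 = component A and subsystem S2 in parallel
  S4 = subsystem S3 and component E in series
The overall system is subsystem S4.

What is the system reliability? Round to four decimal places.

0.8094

R(A) = exp(−0.00191 × 100) = 0.826133
R(B) = exp(−0.00298 × 100) = 0.742301
R(C) = exp(−0.00272 × 100) = 0.761854
R(D) = exp(−0.00106 × 100) = 0.899425
R(E) = exp(−0.00184 × 100) = 0.831936
Parallel (B and C): 1 − (1 − 0.742301)(1 − 0.761854) = 0.938630
Series ([0.938630] and D): 0.938630 × 0.899425 = 0.844227
Parallel (A and [0.844227]): 1 − (1 − 0.826133)(1 − 0.844227) = 0.972916
Series ([0.972916] and E): 0.972916 × 0.831936 = 0.8094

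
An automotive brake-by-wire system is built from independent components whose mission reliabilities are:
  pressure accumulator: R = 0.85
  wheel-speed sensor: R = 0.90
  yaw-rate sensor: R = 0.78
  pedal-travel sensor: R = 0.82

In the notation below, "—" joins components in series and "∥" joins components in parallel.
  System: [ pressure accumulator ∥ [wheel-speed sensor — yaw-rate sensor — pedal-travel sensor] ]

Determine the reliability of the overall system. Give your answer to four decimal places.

0.9363

Series (wheel-speed sensor, yaw-rate sensor, and pedal-travel sensor): 0.900000 × 0.780000 × 0.820000 = 0.575640
Parallel (pressure accumulator and [0.575640]): 1 − (1 − 0.850000)(1 − 0.575640) = 0.9363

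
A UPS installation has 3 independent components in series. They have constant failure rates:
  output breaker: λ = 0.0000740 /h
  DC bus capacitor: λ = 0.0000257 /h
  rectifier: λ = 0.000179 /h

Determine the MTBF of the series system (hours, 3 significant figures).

Series of exponential components: λ_sys = Σ λ_i
λ_sys = 0.0000740 + 0.0000257 + 0.000179 = 2.7870e-04 /h
MTBF = 1 / λ_sys = 3590 h

3590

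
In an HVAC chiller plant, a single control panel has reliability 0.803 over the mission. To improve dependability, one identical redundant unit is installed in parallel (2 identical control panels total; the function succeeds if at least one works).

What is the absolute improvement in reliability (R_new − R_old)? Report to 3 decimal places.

R_before = 0.803
R_after = 1 − (1 − 0.803)^2 = 0.961
ΔR = 0.961 − 0.803 = 0.158

0.158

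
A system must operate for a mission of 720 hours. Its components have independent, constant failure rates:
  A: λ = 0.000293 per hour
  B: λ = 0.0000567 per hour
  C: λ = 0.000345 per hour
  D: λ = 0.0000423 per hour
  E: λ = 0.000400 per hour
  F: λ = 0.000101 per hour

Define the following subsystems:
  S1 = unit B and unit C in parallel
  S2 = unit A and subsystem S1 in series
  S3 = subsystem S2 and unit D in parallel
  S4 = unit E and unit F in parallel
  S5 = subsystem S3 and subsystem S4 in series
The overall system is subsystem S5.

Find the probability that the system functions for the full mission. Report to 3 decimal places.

R(A) = exp(−0.000293 × 720) = 0.80981
R(B) = exp(−0.0000567 × 720) = 0.96000
R(C) = exp(−0.000345 × 720) = 0.78005
R(D) = exp(−0.0000423 × 720) = 0.97000
R(E) = exp(−0.000400 × 720) = 0.74976
R(F) = exp(−0.000101 × 720) = 0.92986
Parallel (B and C): 1 − (1 − 0.96000)(1 − 0.78005) = 0.99120
Series (A and [0.99120]): 0.80981 × 0.99120 = 0.80268
Parallel ([0.80268] and D): 1 − (1 − 0.80268)(1 − 0.97000) = 0.99408
Parallel (E and F): 1 − (1 − 0.74976)(1 − 0.92986) = 0.98245
Series ([0.99408] and [0.98245]): 0.99408 × 0.98245 = 0.977

0.977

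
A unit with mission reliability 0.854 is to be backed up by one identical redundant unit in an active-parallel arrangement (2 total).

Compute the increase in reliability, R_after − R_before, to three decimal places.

0.125

R_before = 0.854
R_after = 1 − (1 − 0.854)^2 = 0.979
ΔR = 0.979 − 0.854 = 0.125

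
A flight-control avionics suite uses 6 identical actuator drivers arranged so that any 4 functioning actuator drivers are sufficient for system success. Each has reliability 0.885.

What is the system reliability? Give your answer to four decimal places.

0.9768

R = Σ_{i=4}^{6} C(6,i) p^i (1−p)^{6−i} with p = 0.885
C(6,4)·0.885^4·0.115^2 = 0.121691
C(6,5)·0.885^5·0.115^1 = 0.374598
C(6,6)·0.885^6·0.115^0 = 0.480463
Sum = 0.9768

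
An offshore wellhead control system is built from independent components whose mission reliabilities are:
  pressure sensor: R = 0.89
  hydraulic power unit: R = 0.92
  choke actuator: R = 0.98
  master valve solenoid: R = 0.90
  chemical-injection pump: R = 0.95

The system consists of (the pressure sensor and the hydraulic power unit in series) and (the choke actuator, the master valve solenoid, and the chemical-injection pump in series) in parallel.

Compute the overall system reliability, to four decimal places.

0.9706

Series (pressure sensor and hydraulic power unit): 0.890000 × 0.920000 = 0.818800
Series (choke actuator, master valve solenoid, and chemical-injection pump): 0.980000 × 0.900000 × 0.950000 = 0.837900
Parallel ([0.818800] and [0.837900]): 1 − (1 − 0.818800)(1 − 0.837900) = 0.9706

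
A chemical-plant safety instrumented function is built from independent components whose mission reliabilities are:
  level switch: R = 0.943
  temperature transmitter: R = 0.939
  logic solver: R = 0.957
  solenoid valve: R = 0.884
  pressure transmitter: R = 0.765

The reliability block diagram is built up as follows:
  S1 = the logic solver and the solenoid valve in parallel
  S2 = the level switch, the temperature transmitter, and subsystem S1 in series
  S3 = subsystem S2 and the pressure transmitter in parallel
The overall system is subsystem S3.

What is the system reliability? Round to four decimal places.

0.9720

Parallel (logic solver and solenoid valve): 1 − (1 − 0.957000)(1 − 0.884000) = 0.995012
Series (level switch, temperature transmitter, and [0.995012]): 0.943000 × 0.939000 × 0.995012 = 0.881060
Parallel ([0.881060] and pressure transmitter): 1 − (1 − 0.881060)(1 − 0.765000) = 0.9720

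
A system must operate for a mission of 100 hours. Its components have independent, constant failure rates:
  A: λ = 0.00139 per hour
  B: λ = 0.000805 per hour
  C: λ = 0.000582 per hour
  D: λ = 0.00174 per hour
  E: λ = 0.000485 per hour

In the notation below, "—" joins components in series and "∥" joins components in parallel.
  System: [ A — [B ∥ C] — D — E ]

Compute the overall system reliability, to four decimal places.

R(A) = exp(−0.00139 × 100) = 0.870228
R(B) = exp(−0.000805 × 100) = 0.922655
R(C) = exp(−0.000582 × 100) = 0.943461
R(D) = exp(−0.00174 × 100) = 0.840297
R(E) = exp(−0.000485 × 100) = 0.952657
Parallel (B and C): 1 − (1 − 0.922655)(1 − 0.943461) = 0.995627
Series (A, [0.995627], D, and E): 0.870228 × 0.995627 × 0.840297 × 0.952657 = 0.6936

0.6936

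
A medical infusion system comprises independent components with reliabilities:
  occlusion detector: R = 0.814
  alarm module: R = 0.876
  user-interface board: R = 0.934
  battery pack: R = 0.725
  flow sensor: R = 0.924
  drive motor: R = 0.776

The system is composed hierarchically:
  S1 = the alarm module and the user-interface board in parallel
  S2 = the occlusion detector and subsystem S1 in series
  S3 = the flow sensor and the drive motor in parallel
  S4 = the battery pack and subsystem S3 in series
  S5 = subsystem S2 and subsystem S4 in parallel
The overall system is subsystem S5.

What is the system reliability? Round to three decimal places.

Parallel (alarm module and user-interface board): 1 − (1 − 0.87600)(1 − 0.93400) = 0.99182
Series (occlusion detector and [0.99182]): 0.81400 × 0.99182 = 0.80734
Parallel (flow sensor and drive motor): 1 − (1 − 0.92400)(1 − 0.77600) = 0.98298
Series (battery pack and [0.98298]): 0.72500 × 0.98298 = 0.71266
Parallel ([0.80734] and [0.71266]): 1 − (1 − 0.80734)(1 − 0.71266) = 0.945

0.945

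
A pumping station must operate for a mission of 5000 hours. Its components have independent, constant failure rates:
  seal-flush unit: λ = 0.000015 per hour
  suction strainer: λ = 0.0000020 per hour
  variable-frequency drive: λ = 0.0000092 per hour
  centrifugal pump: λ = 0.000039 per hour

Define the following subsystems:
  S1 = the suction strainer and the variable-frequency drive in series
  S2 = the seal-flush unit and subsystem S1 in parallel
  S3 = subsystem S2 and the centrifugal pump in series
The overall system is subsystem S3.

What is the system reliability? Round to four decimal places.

0.8196

R(seal-flush unit) = exp(−0.000015 × 5000) = 0.927743
R(suction strainer) = exp(−0.0000020 × 5000) = 0.990050
R(variable-frequency drive) = exp(−0.0000092 × 5000) = 0.955042
R(centrifugal pump) = exp(−0.000039 × 5000) = 0.822835
Series (suction strainer and variable-frequency drive): 0.990050 × 0.955042 = 0.945539
Parallel (seal-flush unit and [0.945539]): 1 − (1 − 0.927743)(1 − 0.945539) = 0.996065
Series ([0.996065] and centrifugal pump): 0.996065 × 0.822835 = 0.8196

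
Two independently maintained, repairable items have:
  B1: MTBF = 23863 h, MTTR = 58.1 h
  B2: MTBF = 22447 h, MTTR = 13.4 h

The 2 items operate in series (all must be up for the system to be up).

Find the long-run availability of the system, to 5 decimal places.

A(B1) = MTBF/(MTBF+MTTR) = 23863/(23863+58.1) = 0.997571
A(B2) = MTBF/(MTBF+MTTR) = 22447/(22447+13.4) = 0.999403
Series availability: 0.997571 × 0.999403 = 0.99698

0.99698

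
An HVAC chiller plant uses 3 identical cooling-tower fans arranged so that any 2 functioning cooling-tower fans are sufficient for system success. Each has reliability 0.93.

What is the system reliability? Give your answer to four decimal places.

R = Σ_{i=2}^{3} C(3,i) p^i (1−p)^{3−i} with p = 0.93
C(3,2)·0.93^2·0.07^1 = 0.181629
C(3,3)·0.93^3·0.07^0 = 0.804357
Sum = 0.9860

0.9860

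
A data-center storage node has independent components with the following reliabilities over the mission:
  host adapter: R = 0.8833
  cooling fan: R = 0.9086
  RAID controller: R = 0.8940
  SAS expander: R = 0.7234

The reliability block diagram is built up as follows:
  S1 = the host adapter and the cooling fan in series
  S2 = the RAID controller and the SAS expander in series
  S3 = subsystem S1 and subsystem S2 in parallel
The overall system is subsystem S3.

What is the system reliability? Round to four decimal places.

0.9303

Series (host adapter and cooling fan): 0.883300 × 0.908600 = 0.802566
Series (RAID controller and SAS expander): 0.894000 × 0.723400 = 0.646720
Parallel ([0.802566] and [0.646720]): 1 − (1 − 0.802566)(1 − 0.646720) = 0.9303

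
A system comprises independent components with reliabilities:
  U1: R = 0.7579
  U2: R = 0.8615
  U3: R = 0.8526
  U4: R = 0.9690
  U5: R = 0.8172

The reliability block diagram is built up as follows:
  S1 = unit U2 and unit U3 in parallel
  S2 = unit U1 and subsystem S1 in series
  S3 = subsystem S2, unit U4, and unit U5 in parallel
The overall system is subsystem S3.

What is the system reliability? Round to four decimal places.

Parallel (U2 and U3): 1 − (1 − 0.861500)(1 − 0.852600) = 0.979585
Series (U1 and [0.979585]): 0.757900 × 0.979585 = 0.742427
Parallel ([0.742427], U4, and U5): 1 − (1 − 0.742427)(1 − 0.969000)(1 − 0.817200) = 0.9985

0.9985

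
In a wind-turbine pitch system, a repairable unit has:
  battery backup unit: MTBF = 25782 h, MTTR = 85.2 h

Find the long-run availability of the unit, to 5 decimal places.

0.99671

A(battery backup unit) = MTBF/(MTBF+MTTR) = 25782/(25782+85.2) = 0.99671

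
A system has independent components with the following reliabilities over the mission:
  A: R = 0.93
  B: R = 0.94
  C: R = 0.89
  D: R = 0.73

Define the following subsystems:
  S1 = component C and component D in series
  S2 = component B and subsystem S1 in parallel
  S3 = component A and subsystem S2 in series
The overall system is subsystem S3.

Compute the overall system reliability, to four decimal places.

0.9105

Series (C and D): 0.890000 × 0.730000 = 0.649700
Parallel (B and [0.649700]): 1 − (1 − 0.940000)(1 − 0.649700) = 0.978982
Series (A and [0.978982]): 0.930000 × 0.978982 = 0.9105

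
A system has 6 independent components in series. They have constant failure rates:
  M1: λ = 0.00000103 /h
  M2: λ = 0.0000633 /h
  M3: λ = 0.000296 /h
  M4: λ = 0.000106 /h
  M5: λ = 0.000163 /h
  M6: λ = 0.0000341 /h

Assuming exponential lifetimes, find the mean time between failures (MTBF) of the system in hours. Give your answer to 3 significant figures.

Series of exponential components: λ_sys = Σ λ_i
λ_sys = 0.00000103 + 0.0000633 + 0.000296 + 0.000106 + 0.000163 + 0.0000341 = 6.6343e-04 /h
MTBF = 1 / λ_sys = 1510 h

1510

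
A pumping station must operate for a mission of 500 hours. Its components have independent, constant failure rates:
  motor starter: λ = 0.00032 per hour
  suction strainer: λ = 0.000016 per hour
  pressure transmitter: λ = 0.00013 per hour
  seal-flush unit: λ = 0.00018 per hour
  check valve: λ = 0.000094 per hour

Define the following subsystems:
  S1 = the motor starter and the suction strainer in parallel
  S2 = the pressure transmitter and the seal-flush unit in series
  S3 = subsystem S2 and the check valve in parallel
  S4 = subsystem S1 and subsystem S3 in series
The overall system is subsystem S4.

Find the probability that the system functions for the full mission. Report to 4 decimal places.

0.9922

R(motor starter) = exp(−0.00032 × 500) = 0.852144
R(suction strainer) = exp(−0.000016 × 500) = 0.992032
R(pressure transmitter) = exp(−0.00013 × 500) = 0.937067
R(seal-flush unit) = exp(−0.00018 × 500) = 0.913931
R(check valve) = exp(−0.000094 × 500) = 0.954087
Parallel (motor starter and suction strainer): 1 − (1 − 0.852144)(1 − 0.992032) = 0.998822
Series (pressure transmitter and seal-flush unit): 0.937067 × 0.913931 = 0.856415
Parallel ([0.856415] and check valve): 1 − (1 − 0.856415)(1 − 0.954087) = 0.993408
Series ([0.998822] and [0.993408]): 0.998822 × 0.993408 = 0.9922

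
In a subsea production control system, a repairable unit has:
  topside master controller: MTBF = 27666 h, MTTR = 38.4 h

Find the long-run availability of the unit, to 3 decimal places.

A(topside master controller) = MTBF/(MTBF+MTTR) = 27666/(27666+38.4) = 0.999

0.999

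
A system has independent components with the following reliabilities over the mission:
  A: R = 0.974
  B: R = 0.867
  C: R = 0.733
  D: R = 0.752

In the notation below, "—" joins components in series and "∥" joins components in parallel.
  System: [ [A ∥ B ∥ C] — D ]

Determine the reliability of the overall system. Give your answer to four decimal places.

Parallel (A, B, and C): 1 − (1 − 0.974000)(1 − 0.867000)(1 − 0.733000) = 0.999077
Series ([0.999077] and D): 0.999077 × 0.752000 = 0.7513

0.7513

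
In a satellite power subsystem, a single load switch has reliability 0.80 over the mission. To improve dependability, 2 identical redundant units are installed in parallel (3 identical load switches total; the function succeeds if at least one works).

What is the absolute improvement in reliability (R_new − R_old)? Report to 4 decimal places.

0.1920

R_before = 0.80
R_after = 1 − (1 − 0.80)^3 = 0.9920
ΔR = 0.9920 − 0.80 = 0.1920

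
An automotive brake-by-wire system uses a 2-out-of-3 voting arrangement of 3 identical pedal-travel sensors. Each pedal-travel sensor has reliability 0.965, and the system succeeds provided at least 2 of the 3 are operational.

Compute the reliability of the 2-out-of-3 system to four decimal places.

R = Σ_{i=2}^{3} C(3,i) p^i (1−p)^{3−i} with p = 0.965
C(3,2)·0.965^2·0.035^1 = 0.097779
C(3,3)·0.965^3·0.035^0 = 0.898632
Sum = 0.9964

0.9964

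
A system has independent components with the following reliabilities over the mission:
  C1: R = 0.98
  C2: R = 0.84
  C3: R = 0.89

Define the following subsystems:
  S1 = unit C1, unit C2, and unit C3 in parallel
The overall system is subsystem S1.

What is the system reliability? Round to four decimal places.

0.9996

Parallel (C1, C2, and C3): 1 − (1 − 0.980000)(1 − 0.840000)(1 − 0.890000) = 0.9996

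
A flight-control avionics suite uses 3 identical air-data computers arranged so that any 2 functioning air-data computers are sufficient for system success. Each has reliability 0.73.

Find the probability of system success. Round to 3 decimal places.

R = Σ_{i=2}^{3} C(3,i) p^i (1−p)^{3−i} with p = 0.73
C(3,2)·0.73^2·0.27^1 = 0.43165
C(3,3)·0.73^3·0.27^0 = 0.38902
Sum = 0.821

0.821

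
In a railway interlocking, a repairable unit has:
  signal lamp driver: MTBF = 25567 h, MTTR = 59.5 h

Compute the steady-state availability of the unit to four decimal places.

0.9977

A(signal lamp driver) = MTBF/(MTBF+MTTR) = 25567/(25567+59.5) = 0.9977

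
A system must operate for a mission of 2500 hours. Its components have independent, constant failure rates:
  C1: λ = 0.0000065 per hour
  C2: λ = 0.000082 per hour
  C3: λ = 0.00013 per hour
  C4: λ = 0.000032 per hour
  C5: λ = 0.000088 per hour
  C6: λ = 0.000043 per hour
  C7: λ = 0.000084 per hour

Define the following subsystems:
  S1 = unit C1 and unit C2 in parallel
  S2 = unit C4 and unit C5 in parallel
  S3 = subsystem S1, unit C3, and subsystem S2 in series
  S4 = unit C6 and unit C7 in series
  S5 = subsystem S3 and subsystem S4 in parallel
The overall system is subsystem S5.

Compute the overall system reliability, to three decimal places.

R(C1) = exp(−0.0000065 × 2500) = 0.98388
R(C2) = exp(−0.000082 × 2500) = 0.81465
R(C3) = exp(−0.00013 × 2500) = 0.72253
R(C4) = exp(−0.000032 × 2500) = 0.92312
R(C5) = exp(−0.000088 × 2500) = 0.80252
R(C6) = exp(−0.000043 × 2500) = 0.89808
R(C7) = exp(−0.000084 × 2500) = 0.81058
Parallel (C1 and C2): 1 − (1 − 0.98388)(1 − 0.81465) = 0.99701
Parallel (C4 and C5): 1 − (1 − 0.92312)(1 − 0.80252) = 0.98482
Series ([0.99701], C3, and [0.98482]): 0.99701 × 0.72253 × 0.98482 = 0.70943
Series (C6 and C7): 0.89808 × 0.81058 = 0.72797
Parallel ([0.70943] and [0.72797]): 1 − (1 − 0.70943)(1 − 0.72797) = 0.921

0.921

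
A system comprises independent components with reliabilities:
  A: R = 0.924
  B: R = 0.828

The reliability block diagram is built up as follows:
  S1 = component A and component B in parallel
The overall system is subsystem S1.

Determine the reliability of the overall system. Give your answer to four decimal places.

Parallel (A and B): 1 − (1 − 0.924000)(1 − 0.828000) = 0.9869

0.9869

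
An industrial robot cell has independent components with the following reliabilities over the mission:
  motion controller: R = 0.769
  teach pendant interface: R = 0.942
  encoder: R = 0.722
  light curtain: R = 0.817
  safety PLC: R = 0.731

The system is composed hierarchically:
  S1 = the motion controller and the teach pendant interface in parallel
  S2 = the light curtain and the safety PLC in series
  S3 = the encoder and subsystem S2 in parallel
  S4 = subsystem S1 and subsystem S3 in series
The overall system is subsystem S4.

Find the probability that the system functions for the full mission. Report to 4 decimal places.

0.8761

Parallel (motion controller and teach pendant interface): 1 − (1 − 0.769000)(1 − 0.942000) = 0.986602
Series (light curtain and safety PLC): 0.817000 × 0.731000 = 0.597227
Parallel (encoder and [0.597227]): 1 − (1 − 0.722000)(1 − 0.597227) = 0.888029
Series ([0.986602] and [0.888029]): 0.986602 × 0.888029 = 0.8761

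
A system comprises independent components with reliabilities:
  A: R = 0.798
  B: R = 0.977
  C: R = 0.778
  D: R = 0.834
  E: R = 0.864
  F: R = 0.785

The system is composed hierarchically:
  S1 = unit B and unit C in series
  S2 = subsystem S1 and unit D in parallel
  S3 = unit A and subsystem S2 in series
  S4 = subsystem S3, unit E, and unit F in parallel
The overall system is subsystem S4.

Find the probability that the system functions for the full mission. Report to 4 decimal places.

Series (B and C): 0.977000 × 0.778000 = 0.760106
Parallel ([0.760106] and D): 1 − (1 − 0.760106)(1 − 0.834000) = 0.960178
Series (A and [0.960178]): 0.798000 × 0.960178 = 0.766222
Parallel ([0.766222], E, and F): 1 − (1 − 0.766222)(1 − 0.864000)(1 − 0.785000) = 0.9932

0.9932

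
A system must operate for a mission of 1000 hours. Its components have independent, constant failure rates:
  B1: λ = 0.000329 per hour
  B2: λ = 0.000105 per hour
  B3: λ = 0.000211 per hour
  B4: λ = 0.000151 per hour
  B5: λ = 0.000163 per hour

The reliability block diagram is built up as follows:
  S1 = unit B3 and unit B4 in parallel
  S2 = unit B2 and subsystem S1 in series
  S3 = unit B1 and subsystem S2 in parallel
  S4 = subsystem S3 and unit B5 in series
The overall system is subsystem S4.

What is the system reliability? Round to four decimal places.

R(B1) = exp(−0.000329 × 1000) = 0.719643
R(B2) = exp(−0.000105 × 1000) = 0.900325
R(B3) = exp(−0.000211 × 1000) = 0.809774
R(B4) = exp(−0.000151 × 1000) = 0.859848
R(B5) = exp(−0.000163 × 1000) = 0.849591
Parallel (B3 and B4): 1 − (1 − 0.809774)(1 − 0.859848) = 0.973339
Series (B2 and [0.973339]): 0.900325 × 0.973339 = 0.876321
Parallel (B1 and [0.876321]): 1 − (1 − 0.719643)(1 − 0.876321) = 0.965326
Series ([0.965326] and B5): 0.965326 × 0.849591 = 0.8201

0.8201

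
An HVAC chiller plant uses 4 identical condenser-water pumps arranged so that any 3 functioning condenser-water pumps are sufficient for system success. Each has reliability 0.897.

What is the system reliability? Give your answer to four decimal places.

R = Σ_{i=3}^{4} C(4,i) p^i (1−p)^{4−i} with p = 0.897
C(4,3)·0.897^3·0.103^1 = 0.297355
C(4,4)·0.897^4·0.103^0 = 0.647396
Sum = 0.9448

0.9448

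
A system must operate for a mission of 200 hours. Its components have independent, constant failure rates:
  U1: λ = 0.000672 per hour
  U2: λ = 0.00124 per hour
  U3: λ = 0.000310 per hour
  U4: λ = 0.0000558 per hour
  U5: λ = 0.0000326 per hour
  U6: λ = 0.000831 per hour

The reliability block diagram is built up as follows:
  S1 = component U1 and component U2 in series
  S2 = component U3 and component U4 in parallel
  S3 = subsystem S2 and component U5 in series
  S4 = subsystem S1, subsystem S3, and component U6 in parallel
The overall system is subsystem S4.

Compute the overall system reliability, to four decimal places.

R(U1) = exp(−0.000672 × 200) = 0.874240
R(U2) = exp(−0.00124 × 200) = 0.780360
R(U3) = exp(−0.000310 × 200) = 0.939883
R(U4) = exp(−0.0000558 × 200) = 0.988902
R(U5) = exp(−0.0000326 × 200) = 0.993501
R(U6) = exp(−0.000831 × 200) = 0.846877
Series (U1 and U2): 0.874240 × 0.780360 = 0.682222
Parallel (U3 and U4): 1 − (1 − 0.939883)(1 − 0.988902) = 0.999333
Series ([0.999333] and U5): 0.999333 × 0.993501 = 0.992838
Parallel ([0.682222], [0.992838], and U6): 1 − (1 − 0.682222)(1 − 0.992838)(1 − 0.846877) = 0.9997

0.9997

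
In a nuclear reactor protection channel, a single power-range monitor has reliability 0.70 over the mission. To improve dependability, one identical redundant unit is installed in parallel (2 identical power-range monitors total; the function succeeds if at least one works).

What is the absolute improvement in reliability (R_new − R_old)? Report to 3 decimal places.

R_before = 0.70
R_after = 1 − (1 − 0.70)^2 = 0.910
ΔR = 0.910 − 0.70 = 0.210

0.210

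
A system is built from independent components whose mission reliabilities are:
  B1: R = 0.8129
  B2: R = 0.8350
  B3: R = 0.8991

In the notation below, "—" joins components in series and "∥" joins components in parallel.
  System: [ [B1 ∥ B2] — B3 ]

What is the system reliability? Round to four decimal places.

0.8713

Parallel (B1 and B2): 1 − (1 − 0.812900)(1 − 0.835000) = 0.969129
Series ([0.969129] and B3): 0.969129 × 0.899100 = 0.8713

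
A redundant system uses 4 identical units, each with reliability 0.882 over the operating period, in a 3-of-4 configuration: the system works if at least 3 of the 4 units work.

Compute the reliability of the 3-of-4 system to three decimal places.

R = Σ_{i=3}^{4} C(4,i) p^i (1−p)^{4−i} with p = 0.882
C(4,3)·0.882^3·0.118^1 = 0.32385
C(4,4)·0.882^4·0.118^0 = 0.60517
Sum = 0.929

0.929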